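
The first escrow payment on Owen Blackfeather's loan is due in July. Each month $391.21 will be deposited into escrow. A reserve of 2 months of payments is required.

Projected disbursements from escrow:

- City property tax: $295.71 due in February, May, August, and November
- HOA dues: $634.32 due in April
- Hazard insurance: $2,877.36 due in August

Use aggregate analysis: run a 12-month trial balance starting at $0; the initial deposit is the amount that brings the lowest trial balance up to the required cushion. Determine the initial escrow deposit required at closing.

Cushion = 2 × $391.21 = $782.42
Trial balance (start $0, +$391.21 each month, − disbursements):
  Jul: +$391.21 → $391.21
  Aug: +$391.21 − $3,173.07 → -$2,390.65
  Sep: +$391.21 → -$1,999.44
  Oct: +$391.21 → -$1,608.23
  Nov: +$391.21 − $295.71 → -$1,512.73
  Dec: +$391.21 → -$1,121.52
  Jan: +$391.21 → -$730.31
  Feb: +$391.21 − $295.71 → -$634.81
  Mar: +$391.21 → -$243.60
  Apr: +$391.21 − $634.32 → -$486.71
  May: +$391.21 − $295.71 → -$391.21
  Jun: +$391.21 → $0.00
Lowest trial balance = -$2,390.65 (Aug)
Initial deposit = cushion − low point = $782.42 − (-$2,390.65) = $3,173.07

$3,173.07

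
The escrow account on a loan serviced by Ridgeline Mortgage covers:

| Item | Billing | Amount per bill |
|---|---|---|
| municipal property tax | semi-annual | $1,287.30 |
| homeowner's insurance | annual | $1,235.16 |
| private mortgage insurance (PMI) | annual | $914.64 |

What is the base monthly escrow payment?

Municipal property tax — $1,287.30 × 2 = $2,574.60
Homeowner's insurance — $1,235.16
Private mortgage insurance (PMI) — $914.64
Total per year = $4,724.40
Base monthly escrow = $4,724.40 ÷ 12 = $393.70

$393.70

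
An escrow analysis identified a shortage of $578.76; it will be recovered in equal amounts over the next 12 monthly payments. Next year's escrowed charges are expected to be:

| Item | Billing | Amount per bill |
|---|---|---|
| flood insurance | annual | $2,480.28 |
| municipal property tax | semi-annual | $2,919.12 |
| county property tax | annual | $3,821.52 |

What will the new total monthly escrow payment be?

$1,059.90

Flood insurance = $2,480.28
Municipal property tax = $2,919.12 × 2 = $5,838.24
County property tax = $3,821.52
Yearly total = $12,140.04
Monthly = $12,140.04 / 12 = $1,011.67
Monthly shortage recovery: $578.76 ÷ 12 = $48.23
Adjusted monthly = $1,011.67 + $48.23 = $1,059.90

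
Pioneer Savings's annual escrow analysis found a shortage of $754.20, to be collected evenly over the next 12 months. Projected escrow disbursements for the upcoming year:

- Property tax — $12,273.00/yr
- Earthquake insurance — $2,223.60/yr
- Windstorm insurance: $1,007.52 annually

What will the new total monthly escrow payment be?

Property tax = $12,273.00 per year
Earthquake insurance = $2,223.60 per year
Windstorm insurance = $1,007.52 per year
Annual escrow total = $12,273.00 + $2,223.60 + $1,007.52 = $15,504.12
Monthly escrow = $15,504.12 / 12 = $1,292.01
Shortage spread = $754.20 / 12 = $62.85/mo
Adjusted monthly = $1,292.01 + $62.85 = $1,354.86

$1,354.86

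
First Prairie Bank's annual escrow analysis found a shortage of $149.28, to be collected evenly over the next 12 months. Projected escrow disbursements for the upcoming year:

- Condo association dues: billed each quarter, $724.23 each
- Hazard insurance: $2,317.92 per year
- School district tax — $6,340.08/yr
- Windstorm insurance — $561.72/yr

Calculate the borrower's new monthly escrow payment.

Condo association dues = $724.23 × 4 = $2,896.92/yr
Hazard insurance = $2,317.92/yr
School district tax = $6,340.08/yr
Windstorm insurance = $561.72/yr
Annual escrow total = $2,896.92 + $2,317.92 + $6,340.08 + $561.72 = $12,116.64
Per month = $12,116.64 / 12 = $1,009.72
Monthly shortage recovery: $149.28 ÷ 12 = $12.44
New monthly escrow = $1,009.72 + $12.44 = $1,022.16

$1,022.16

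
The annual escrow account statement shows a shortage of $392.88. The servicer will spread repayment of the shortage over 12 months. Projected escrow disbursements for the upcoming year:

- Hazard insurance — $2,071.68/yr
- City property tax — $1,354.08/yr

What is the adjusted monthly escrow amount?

$318.22

Hazard insurance = $2,071.68
City property tax = $1,354.08
Annual escrow total = $2,071.68 + $1,354.08 = $3,425.76
Per month = $3,425.76 / 12 = $285.48
Monthly shortage recovery: $392.88 ÷ 12 = $32.74
Adjusted monthly = $285.48 + $32.74 = $318.22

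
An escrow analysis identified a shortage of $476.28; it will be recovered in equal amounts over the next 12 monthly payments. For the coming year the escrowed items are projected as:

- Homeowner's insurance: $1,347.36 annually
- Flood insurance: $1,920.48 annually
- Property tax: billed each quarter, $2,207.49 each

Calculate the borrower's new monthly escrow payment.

$1,047.84

Homeowner's insurance — $1,347.36/yr
Flood insurance — $1,920.48/yr
Property tax — $2,207.49 × 4 = $8,829.96/yr
Total per year = $1,347.36 + $1,920.48 + $8,829.96 = $12,097.80
Base monthly escrow = $12,097.80 ÷ 12 = $1,008.15
Shortage per month = $476.28 ÷ 12 = $39.69
Adjusted monthly = $1,008.15 + $39.69 = $1,047.84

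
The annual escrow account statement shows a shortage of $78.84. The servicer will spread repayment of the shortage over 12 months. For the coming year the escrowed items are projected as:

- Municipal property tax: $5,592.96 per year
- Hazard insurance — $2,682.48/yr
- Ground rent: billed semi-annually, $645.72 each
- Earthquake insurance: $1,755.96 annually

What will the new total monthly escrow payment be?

$950.14

Municipal property tax — $5,592.96 annually
Hazard insurance — $2,682.48 annually
Ground rent — $645.72 × 2 = $1,291.44 annually
Earthquake insurance — $1,755.96 annually
Total per year = $11,322.84
Monthly escrow = $11,322.84 ÷ 12 = $943.57
Shortage spread = $78.84 ÷ 12 = $6.57/mo
New monthly escrow = $943.57 + $6.57 = $950.14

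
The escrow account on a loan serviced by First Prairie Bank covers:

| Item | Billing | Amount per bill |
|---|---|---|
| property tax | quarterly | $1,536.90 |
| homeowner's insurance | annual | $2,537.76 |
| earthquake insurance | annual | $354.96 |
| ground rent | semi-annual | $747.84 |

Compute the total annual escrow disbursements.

$10,536.00

Property tax = $1,536.90 × 4 = $6,147.60 per year
Homeowner's insurance = $2,537.76 per year
Earthquake insurance = $354.96 per year
Ground rent = $747.84 × 2 = $1,495.68 per year
Annual escrow total = $6,147.60 + $2,537.76 + $354.96 + $1,495.68 = $10,536.00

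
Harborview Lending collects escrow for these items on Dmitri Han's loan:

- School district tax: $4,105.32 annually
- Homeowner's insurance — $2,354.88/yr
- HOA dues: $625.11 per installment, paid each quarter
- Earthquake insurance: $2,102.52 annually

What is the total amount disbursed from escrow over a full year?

School district tax = $4,105.32/yr
Homeowner's insurance = $2,354.88/yr
HOA dues = $625.11 × 4 = $2,500.44/yr
Earthquake insurance = $2,102.52/yr
Total per year = $4,105.32 + $2,354.88 + $2,500.44 + $2,102.52 = $11,063.16

$11,063.16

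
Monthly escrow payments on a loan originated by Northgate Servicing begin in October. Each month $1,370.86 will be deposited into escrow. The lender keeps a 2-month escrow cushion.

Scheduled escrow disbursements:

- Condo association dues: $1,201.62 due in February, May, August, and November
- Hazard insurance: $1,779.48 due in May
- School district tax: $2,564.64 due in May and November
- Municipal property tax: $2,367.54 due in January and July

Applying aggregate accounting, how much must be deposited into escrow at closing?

Cushion = 2 × $1,370.86 = $2,741.72
Trial balance (start $0, +$1,370.86 each month, − disbursements):
  Oct: +$1,370.86 → $1,370.86
  Nov: +$1,370.86 − $3,766.26 → -$1,024.54
  Dec: +$1,370.86 → $346.32
  Jan: +$1,370.86 − $2,367.54 → -$650.36
  Feb: +$1,370.86 − $1,201.62 → -$481.12
  Mar: +$1,370.86 → $889.74
  Apr: +$1,370.86 → $2,260.60
  May: +$1,370.86 − $5,545.74 → -$1,914.28
  Jun: +$1,370.86 → -$543.42
  Jul: +$1,370.86 − $2,367.54 → -$1,540.10
  Aug: +$1,370.86 − $1,201.62 → -$1,370.86
  Sep: +$1,370.86 → $0.00
Lowest trial balance = -$1,914.28 (May)
Initial deposit = cushion − low point = $2,741.72 − (-$1,914.28) = $4,656.00

$4,656.00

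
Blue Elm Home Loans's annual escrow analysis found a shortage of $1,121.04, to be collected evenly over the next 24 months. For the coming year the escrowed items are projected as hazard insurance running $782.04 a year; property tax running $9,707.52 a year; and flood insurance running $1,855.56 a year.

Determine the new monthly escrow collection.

$1,075.47

Hazard insurance: $782.04
Property tax: $9,707.52
Flood insurance: $1,855.56
Total annual escrow = $12,345.12
Monthly escrow = $12,345.12 / 12 = $1,028.76
Monthly shortage recovery: $1,121.04 / 24 = $46.71
New monthly escrow = $1,028.76 + $46.71 = $1,075.47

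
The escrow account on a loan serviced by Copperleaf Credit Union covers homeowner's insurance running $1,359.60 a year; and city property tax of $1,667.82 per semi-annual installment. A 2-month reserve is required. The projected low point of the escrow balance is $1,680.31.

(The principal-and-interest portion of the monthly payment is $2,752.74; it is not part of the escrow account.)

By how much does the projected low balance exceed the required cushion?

Homeowner's insurance = $1,359.60/yr
City property tax = $1,667.82 × 2 = $3,335.64/yr
Total annual escrow = $1,359.60 + $3,335.64 = $4,695.24
Monthly escrow = $4,695.24 ÷ 12 = $391.27
Cushion = 2 × $391.27 = $782.54
Surplus = $1,680.31 − $782.54 = $897.77

$897.77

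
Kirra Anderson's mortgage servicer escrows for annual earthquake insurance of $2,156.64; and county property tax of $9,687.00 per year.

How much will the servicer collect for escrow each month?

Earthquake insurance: $2,156.64 annually
County property tax: $9,687.00 annually
Total per year = $2,156.64 + $9,687.00 = $11,843.64
Per month = $11,843.64 ÷ 12 = $986.97

$986.97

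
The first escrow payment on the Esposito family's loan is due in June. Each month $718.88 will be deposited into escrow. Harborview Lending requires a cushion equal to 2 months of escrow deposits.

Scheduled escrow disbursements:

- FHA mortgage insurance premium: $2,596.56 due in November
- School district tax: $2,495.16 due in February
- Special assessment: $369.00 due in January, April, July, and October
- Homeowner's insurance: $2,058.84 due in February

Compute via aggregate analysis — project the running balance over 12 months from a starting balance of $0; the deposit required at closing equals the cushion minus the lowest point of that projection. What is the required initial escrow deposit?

$3,225.40

Cushion = 2 × $718.88 = $1,437.76
Trial balance (start $0, +$718.88 each month, − disbursements):
  Jun: +$718.88 → $718.88
  Jul: +$718.88 − $369.00 → $1,068.76
  Aug: +$718.88 → $1,787.64
  Sep: +$718.88 → $2,506.52
  Oct: +$718.88 − $369.00 → $2,856.40
  Nov: +$718.88 − $2,596.56 → $978.72
  Dec: +$718.88 → $1,697.60
  Jan: +$718.88 − $369.00 → $2,047.48
  Feb: +$718.88 − $4,554.00 → -$1,787.64
  Mar: +$718.88 → -$1,068.76
  Apr: +$718.88 − $369.00 → -$718.88
  May: +$718.88 → $0.00
Lowest trial balance = -$1,787.64 (Feb)
Initial deposit = cushion − low point = $1,437.76 − (-$1,787.64) = $3,225.40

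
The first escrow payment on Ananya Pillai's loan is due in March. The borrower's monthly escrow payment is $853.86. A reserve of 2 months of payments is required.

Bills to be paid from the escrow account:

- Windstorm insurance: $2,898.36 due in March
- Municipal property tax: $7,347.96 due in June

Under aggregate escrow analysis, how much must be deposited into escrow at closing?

$8,538.60

Cushion = 2 × $853.86 = $1,707.72
Trial balance (start $0, +$853.86 each month, − disbursements):
  Mar: +$853.86 − $2,898.36 → -$2,044.50
  Apr: +$853.86 → -$1,190.64
  May: +$853.86 → -$336.78
  Jun: +$853.86 − $7,347.96 → -$6,830.88
  Jul: +$853.86 → -$5,977.02
  Aug: +$853.86 → -$5,123.16
  Sep: +$853.86 → -$4,269.30
  Oct: +$853.86 → -$3,415.44
  Nov: +$853.86 → -$2,561.58
  Dec: +$853.86 → -$1,707.72
  Jan: +$853.86 → -$853.86
  Feb: +$853.86 → $0.00
Lowest trial balance = -$6,830.88 (Jun)
Initial deposit = cushion − low point = $1,707.72 − (-$6,830.88) = $8,538.60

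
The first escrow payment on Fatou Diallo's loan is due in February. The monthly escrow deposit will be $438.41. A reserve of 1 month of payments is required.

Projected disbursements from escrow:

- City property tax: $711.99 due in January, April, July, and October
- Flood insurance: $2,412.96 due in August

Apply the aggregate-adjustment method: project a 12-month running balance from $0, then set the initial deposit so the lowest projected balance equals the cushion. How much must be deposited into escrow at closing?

Cushion = 1 × $438.41 = $438.41
Trial balance (start $0, +$438.41 each month, − disbursements):
  Feb: +$438.41 → $438.41
  Mar: +$438.41 → $876.82
  Apr: +$438.41 − $711.99 → $603.24
  May: +$438.41 → $1,041.65
  Jun: +$438.41 → $1,480.06
  Jul: +$438.41 − $711.99 → $1,206.48
  Aug: +$438.41 − $2,412.96 → -$768.07
  Sep: +$438.41 → -$329.66
  Oct: +$438.41 − $711.99 → -$603.24
  Nov: +$438.41 → -$164.83
  Dec: +$438.41 → $273.58
  Jan: +$438.41 − $711.99 → $0.00
Lowest trial balance = -$768.07 (Aug)
Initial deposit = cushion − low point = $438.41 − (-$768.07) = $1,206.48

$1,206.48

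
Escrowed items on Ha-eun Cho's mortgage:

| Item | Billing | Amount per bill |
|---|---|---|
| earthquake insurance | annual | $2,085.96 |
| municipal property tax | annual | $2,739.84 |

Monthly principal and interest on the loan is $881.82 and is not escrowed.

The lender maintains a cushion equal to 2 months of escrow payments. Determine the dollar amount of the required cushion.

$804.30

Earthquake insurance = $2,085.96 annually
Municipal property tax = $2,739.84 annually
Yearly total = $2,085.96 + $2,739.84 = $4,825.80
Per month = $4,825.80 ÷ 12 = $402.15
Cushion = 2 × $402.15 = $804.30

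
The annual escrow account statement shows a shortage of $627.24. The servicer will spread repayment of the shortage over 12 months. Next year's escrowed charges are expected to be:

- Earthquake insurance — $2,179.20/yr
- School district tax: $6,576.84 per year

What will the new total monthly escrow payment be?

$781.94

Earthquake insurance — $2,179.20
School district tax — $6,576.84
Total per year = $8,756.04
Monthly = $8,756.04 ÷ 12 = $729.67
Shortage per month = $627.24 / 12 = $52.27
New monthly escrow = $729.67 + $52.27 = $781.94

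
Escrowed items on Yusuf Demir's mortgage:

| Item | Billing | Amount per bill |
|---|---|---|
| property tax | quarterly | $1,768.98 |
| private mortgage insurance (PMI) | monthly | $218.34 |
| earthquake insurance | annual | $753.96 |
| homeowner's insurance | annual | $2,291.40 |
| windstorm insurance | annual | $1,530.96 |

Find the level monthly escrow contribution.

$1,189.36

Property tax = $1,768.98 × 4 = $7,075.92 per year
Private mortgage insurance (PMI) = $218.34 × 12 = $2,620.08 per year
Earthquake insurance = $753.96 per year
Homeowner's insurance = $2,291.40 per year
Windstorm insurance = $1,530.96 per year
Annual escrow total = $7,075.92 + $2,620.08 + $753.96 + $2,291.40 + $1,530.96 = $14,272.32
Base monthly escrow = $14,272.32 / 12 = $1,189.36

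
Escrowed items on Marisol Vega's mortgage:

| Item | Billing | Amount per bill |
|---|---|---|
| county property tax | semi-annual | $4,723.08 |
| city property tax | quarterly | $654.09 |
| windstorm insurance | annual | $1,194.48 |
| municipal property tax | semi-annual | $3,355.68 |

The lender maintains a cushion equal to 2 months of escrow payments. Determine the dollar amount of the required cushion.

$3,328.06

County property tax: $4,723.08 × 2 = $9,446.16 per year
City property tax: $654.09 × 4 = $2,616.36 per year
Windstorm insurance: $1,194.48 per year
Municipal property tax: $3,355.68 × 2 = $6,711.36 per year
Total annual escrow = $19,968.36
Base monthly escrow = $19,968.36 ÷ 12 = $1,664.03
Reserve = 2 × $1,664.03 = $3,328.06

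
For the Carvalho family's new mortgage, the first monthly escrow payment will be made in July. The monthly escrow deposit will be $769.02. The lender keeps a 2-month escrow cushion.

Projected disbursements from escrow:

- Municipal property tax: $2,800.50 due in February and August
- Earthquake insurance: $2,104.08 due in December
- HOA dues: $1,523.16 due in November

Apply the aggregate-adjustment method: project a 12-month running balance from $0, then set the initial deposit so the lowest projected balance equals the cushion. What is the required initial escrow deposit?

Cushion = 2 × $769.02 = $1,538.04
Trial balance (start $0, +$769.02 each month, − disbursements):
  Jul: +$769.02 → $769.02
  Aug: +$769.02 − $2,800.50 → -$1,262.46
  Sep: +$769.02 → -$493.44
  Oct: +$769.02 → $275.58
  Nov: +$769.02 − $1,523.16 → -$478.56
  Dec: +$769.02 − $2,104.08 → -$1,813.62
  Jan: +$769.02 → -$1,044.60
  Feb: +$769.02 − $2,800.50 → -$3,076.08
  Mar: +$769.02 → -$2,307.06
  Apr: +$769.02 → -$1,538.04
  May: +$769.02 → -$769.02
  Jun: +$769.02 → $0.00
Lowest trial balance = -$3,076.08 (Feb)
Initial deposit = cushion − low point = $1,538.04 − (-$3,076.08) = $4,614.12

$4,614.12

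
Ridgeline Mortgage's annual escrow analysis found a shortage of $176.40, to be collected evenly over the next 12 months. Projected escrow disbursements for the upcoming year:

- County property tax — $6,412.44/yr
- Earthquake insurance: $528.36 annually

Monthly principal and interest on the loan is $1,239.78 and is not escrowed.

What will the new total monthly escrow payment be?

$593.10

County property tax — $6,412.44/yr
Earthquake insurance — $528.36/yr
Total per year = $6,940.80
Per month = $6,940.80 / 12 = $578.40
Shortage spread = $176.40 / 12 = $14.70/mo
Adjusted monthly = $578.40 + $14.70 = $593.10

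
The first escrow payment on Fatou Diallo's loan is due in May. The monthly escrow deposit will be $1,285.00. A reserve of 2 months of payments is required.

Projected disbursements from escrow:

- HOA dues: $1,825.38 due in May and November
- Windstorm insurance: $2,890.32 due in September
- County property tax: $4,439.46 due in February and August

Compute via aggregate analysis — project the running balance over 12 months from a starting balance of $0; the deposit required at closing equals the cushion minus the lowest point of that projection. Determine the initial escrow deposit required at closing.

$5,300.16

Cushion = 2 × $1,285.00 = $2,570.00
Trial balance (start $0, +$1,285.00 each month, − disbursements):
  May: +$1,285.00 − $1,825.38 → -$540.38
  Jun: +$1,285.00 → $744.62
  Jul: +$1,285.00 → $2,029.62
  Aug: +$1,285.00 − $4,439.46 → -$1,124.84
  Sep: +$1,285.00 − $2,890.32 → -$2,730.16
  Oct: +$1,285.00 → -$1,445.16
  Nov: +$1,285.00 − $1,825.38 → -$1,985.54
  Dec: +$1,285.00 → -$700.54
  Jan: +$1,285.00 → $584.46
  Feb: +$1,285.00 − $4,439.46 → -$2,570.00
  Mar: +$1,285.00 → -$1,285.00
  Apr: +$1,285.00 → $0.00
Lowest trial balance = -$2,730.16 (Sep)
Initial deposit = cushion − low point = $2,570.00 − (-$2,730.16) = $5,300.16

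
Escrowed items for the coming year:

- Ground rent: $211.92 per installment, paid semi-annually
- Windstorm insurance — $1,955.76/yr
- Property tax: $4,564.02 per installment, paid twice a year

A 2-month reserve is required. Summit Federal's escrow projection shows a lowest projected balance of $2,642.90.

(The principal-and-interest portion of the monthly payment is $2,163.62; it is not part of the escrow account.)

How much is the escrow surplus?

$724.96

Ground rent — $211.92 × 2 = $423.84 annually
Windstorm insurance — $1,955.76 annually
Property tax — $4,564.02 × 2 = $9,128.04 annually
Total annual escrow = $423.84 + $1,955.76 + $9,128.04 = $11,507.64
Monthly escrow = $11,507.64 / 12 = $958.97
Cushion = 2 × $958.97 = $1,917.94
Surplus = $2,642.90 − $1,917.94 = $724.96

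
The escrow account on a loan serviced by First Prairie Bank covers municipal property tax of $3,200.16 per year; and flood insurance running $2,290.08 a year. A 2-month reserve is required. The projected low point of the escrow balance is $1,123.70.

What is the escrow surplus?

$208.66

Municipal property tax = $3,200.16 annually
Flood insurance = $2,290.08 annually
Annual escrow total = $5,490.24
Monthly = $5,490.24 / 12 = $457.52
Required cushion = 2 × $457.52 = $915.04
Excess over cushion: $1,123.70 − $915.04 = $208.66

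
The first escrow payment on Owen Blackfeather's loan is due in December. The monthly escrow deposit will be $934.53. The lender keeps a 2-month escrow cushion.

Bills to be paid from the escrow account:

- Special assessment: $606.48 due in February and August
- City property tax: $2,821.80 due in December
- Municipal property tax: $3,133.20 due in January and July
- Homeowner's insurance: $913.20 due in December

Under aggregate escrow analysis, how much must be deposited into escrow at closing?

$6,868.20

Cushion = 2 × $934.53 = $1,869.06
Trial balance (start $0, +$934.53 each month, − disbursements):
  Dec: +$934.53 − $3,735.00 → -$2,800.47
  Jan: +$934.53 − $3,133.20 → -$4,999.14
  Feb: +$934.53 − $606.48 → -$4,671.09
  Mar: +$934.53 → -$3,736.56
  Apr: +$934.53 → -$2,802.03
  May: +$934.53 → -$1,867.50
  Jun: +$934.53 → -$932.97
  Jul: +$934.53 − $3,133.20 → -$3,131.64
  Aug: +$934.53 − $606.48 → -$2,803.59
  Sep: +$934.53 → -$1,869.06
  Oct: +$934.53 → -$934.53
  Nov: +$934.53 → $0.00
Lowest trial balance = -$4,999.14 (Jan)
Initial deposit = cushion − low point = $1,869.06 − (-$4,999.14) = $6,868.20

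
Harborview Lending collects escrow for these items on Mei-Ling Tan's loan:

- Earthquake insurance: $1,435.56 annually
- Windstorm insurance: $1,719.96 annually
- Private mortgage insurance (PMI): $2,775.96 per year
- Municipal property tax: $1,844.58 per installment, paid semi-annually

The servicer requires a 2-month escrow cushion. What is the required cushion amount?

$1,603.44

Earthquake insurance = $1,435.56
Windstorm insurance = $1,719.96
Private mortgage insurance (PMI) = $2,775.96
Municipal property tax = $1,844.58 × 2 = $3,689.16
Total annual escrow = $1,435.56 + $1,719.96 + $2,775.96 + $3,689.16 = $9,620.64
Base monthly escrow = $9,620.64 / 12 = $801.72
Required cushion = 2 × $801.72 = $1,603.44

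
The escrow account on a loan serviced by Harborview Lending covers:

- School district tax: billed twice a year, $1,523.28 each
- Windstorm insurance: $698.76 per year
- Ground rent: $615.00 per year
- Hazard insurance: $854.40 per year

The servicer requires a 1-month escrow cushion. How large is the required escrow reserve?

School district tax = $1,523.28 × 2 = $3,046.56
Windstorm insurance = $698.76
Ground rent = $615.00
Hazard insurance = $854.40
Total annual escrow = $3,046.56 + $698.76 + $615.00 + $854.40 = $5,214.72
Per month = $5,214.72 / 12 = $434.56
Reserve = 1 × $434.56 = $434.56

$434.56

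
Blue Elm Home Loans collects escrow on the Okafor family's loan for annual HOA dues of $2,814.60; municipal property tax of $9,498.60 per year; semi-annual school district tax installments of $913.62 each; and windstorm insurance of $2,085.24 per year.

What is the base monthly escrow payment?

$1,352.14

HOA dues — $2,814.60 per year
Municipal property tax — $9,498.60 per year
School district tax — $913.62 × 2 = $1,827.24 per year
Windstorm insurance — $2,085.24 per year
Total annual escrow = $2,814.60 + $9,498.60 + $1,827.24 + $2,085.24 = $16,225.68
Monthly = $16,225.68 / 12 = $1,352.14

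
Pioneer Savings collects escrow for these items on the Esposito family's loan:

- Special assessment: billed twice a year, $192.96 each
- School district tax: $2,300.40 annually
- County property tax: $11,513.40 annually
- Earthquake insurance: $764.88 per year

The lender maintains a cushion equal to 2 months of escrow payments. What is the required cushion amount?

$2,494.10

Special assessment — $192.96 × 2 = $385.92 per year
School district tax — $2,300.40 per year
County property tax — $11,513.40 per year
Earthquake insurance — $764.88 per year
Total per year = $385.92 + $2,300.40 + $11,513.40 + $764.88 = $14,964.60
Monthly = $14,964.60 / 12 = $1,247.05
Required cushion = 2 × $1,247.05 = $2,494.10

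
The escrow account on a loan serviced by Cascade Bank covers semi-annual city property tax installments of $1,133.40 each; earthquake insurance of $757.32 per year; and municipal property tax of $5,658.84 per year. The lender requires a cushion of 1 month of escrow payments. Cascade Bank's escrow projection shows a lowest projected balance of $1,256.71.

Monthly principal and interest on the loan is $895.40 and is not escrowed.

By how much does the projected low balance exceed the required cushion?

City property tax: $1,133.40 × 2 = $2,266.80 per year
Earthquake insurance: $757.32 per year
Municipal property tax: $5,658.84 per year
Total per year = $8,682.96
Monthly = $8,682.96 ÷ 12 = $723.58
Required reserve = 1 × $723.58 = $723.58
Excess over cushion: $1,256.71 − $723.58 = $533.13

$533.13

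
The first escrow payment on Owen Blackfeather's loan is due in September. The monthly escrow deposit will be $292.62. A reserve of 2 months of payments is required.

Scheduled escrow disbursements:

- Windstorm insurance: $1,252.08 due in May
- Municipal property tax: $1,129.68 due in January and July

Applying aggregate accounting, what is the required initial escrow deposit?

Cushion = 2 × $292.62 = $585.24
Trial balance (start $0, +$292.62 each month, − disbursements):
  Sep: +$292.62 → $292.62
  Oct: +$292.62 → $585.24
  Nov: +$292.62 → $877.86
  Dec: +$292.62 → $1,170.48
  Jan: +$292.62 − $1,129.68 → $333.42
  Feb: +$292.62 → $626.04
  Mar: +$292.62 → $918.66
  Apr: +$292.62 → $1,211.28
  May: +$292.62 − $1,252.08 → $251.82
  Jun: +$292.62 → $544.44
  Jul: +$292.62 − $1,129.68 → -$292.62
  Aug: +$292.62 → $0.00
Lowest trial balance = -$292.62 (Jul)
Initial deposit = cushion − low point = $585.24 − (-$292.62) = $877.86

$877.86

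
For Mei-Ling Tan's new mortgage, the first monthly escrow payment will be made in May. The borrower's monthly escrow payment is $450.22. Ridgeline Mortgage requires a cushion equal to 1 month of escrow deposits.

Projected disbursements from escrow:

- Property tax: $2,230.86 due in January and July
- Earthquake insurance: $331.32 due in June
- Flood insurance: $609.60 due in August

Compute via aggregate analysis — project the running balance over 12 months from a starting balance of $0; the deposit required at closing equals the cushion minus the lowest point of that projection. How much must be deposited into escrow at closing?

Cushion = 1 × $450.22 = $450.22
Trial balance (start $0, +$450.22 each month, − disbursements):
  May: +$450.22 → $450.22
  Jun: +$450.22 − $331.32 → $569.12
  Jul: +$450.22 − $2,230.86 → -$1,211.52
  Aug: +$450.22 − $609.60 → -$1,370.90
  Sep: +$450.22 → -$920.68
  Oct: +$450.22 → -$470.46
  Nov: +$450.22 → -$20.24
  Dec: +$450.22 → $429.98
  Jan: +$450.22 − $2,230.86 → -$1,350.66
  Feb: +$450.22 → -$900.44
  Mar: +$450.22 → -$450.22
  Apr: +$450.22 → $0.00
Lowest trial balance = -$1,370.90 (Aug)
Initial deposit = cushion − low point = $450.22 − (-$1,370.90) = $1,821.12

$1,821.12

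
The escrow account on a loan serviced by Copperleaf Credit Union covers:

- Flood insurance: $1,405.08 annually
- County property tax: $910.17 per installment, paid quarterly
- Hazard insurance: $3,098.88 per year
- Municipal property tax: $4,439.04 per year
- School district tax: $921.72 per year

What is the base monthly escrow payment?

Flood insurance — $1,405.08 annually
County property tax — $910.17 × 4 = $3,640.68 annually
Hazard insurance — $3,098.88 annually
Municipal property tax — $4,439.04 annually
School district tax — $921.72 annually
Total annual escrow = $1,405.08 + $3,640.68 + $3,098.88 + $4,439.04 + $921.72 = $13,505.40
Per month = $13,505.40 ÷ 12 = $1,125.45

$1,125.45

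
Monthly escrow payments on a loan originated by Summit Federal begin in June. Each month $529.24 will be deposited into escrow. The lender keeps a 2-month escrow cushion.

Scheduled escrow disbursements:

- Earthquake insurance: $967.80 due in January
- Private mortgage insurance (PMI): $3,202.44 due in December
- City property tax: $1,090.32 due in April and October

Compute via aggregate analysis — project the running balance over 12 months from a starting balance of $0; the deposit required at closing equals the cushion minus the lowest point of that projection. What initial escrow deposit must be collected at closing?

Cushion = 2 × $529.24 = $1,058.48
Trial balance (start $0, +$529.24 each month, − disbursements):
  Jun: +$529.24 → $529.24
  Jul: +$529.24 → $1,058.48
  Aug: +$529.24 → $1,587.72
  Sep: +$529.24 → $2,116.96
  Oct: +$529.24 − $1,090.32 → $1,555.88
  Nov: +$529.24 → $2,085.12
  Dec: +$529.24 − $3,202.44 → -$588.08
  Jan: +$529.24 − $967.80 → -$1,026.64
  Feb: +$529.24 → -$497.40
  Mar: +$529.24 → $31.84
  Apr: +$529.24 − $1,090.32 → -$529.24
  May: +$529.24 → $0.00
Lowest trial balance = -$1,026.64 (Jan)
Initial deposit = cushion − low point = $1,058.48 − (-$1,026.64) = $2,085.12

$2,085.12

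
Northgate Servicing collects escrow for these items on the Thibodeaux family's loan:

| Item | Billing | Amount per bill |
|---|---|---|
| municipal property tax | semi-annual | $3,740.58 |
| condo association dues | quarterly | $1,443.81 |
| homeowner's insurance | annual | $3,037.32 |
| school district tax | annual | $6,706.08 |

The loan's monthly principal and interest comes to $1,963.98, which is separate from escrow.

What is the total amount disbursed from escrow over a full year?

Municipal property tax: $3,740.58 × 2 = $7,481.16/yr
Condo association dues: $1,443.81 × 4 = $5,775.24/yr
Homeowner's insurance: $3,037.32/yr
School district tax: $6,706.08/yr
Total annual escrow = $22,999.80

$22,999.80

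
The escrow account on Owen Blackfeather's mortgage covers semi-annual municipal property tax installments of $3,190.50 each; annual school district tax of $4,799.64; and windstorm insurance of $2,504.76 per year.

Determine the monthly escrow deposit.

Municipal property tax — $3,190.50 × 2 = $6,381.00
School district tax — $4,799.64
Windstorm insurance — $2,504.76
Combined annual = $6,381.00 + $4,799.64 + $2,504.76 = $13,685.40
Base monthly escrow = $13,685.40 ÷ 12 = $1,140.45

$1,140.45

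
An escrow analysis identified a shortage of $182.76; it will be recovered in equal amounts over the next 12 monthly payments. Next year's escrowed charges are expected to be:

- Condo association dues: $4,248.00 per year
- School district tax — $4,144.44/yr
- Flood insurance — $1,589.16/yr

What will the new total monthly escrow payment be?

Condo association dues — $4,248.00 annually
School district tax — $4,144.44 annually
Flood insurance — $1,589.16 annually
Combined annual = $9,981.60
Base monthly escrow = $9,981.60 ÷ 12 = $831.80
Monthly shortage recovery: $182.76 ÷ 12 = $15.23
Adjusted monthly = $831.80 + $15.23 = $847.03

$847.03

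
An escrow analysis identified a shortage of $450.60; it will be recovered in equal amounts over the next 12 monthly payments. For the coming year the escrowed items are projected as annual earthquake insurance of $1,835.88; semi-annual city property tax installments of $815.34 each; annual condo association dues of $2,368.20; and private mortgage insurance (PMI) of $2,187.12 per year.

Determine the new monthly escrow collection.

Earthquake insurance = $1,835.88/yr
City property tax = $815.34 × 2 = $1,630.68/yr
Condo association dues = $2,368.20/yr
Private mortgage insurance (PMI) = $2,187.12/yr
Total per year = $8,021.88
Monthly escrow = $8,021.88 / 12 = $668.49
Monthly shortage recovery: $450.60 / 12 = $37.55
New monthly escrow = $668.49 + $37.55 = $706.04

$706.04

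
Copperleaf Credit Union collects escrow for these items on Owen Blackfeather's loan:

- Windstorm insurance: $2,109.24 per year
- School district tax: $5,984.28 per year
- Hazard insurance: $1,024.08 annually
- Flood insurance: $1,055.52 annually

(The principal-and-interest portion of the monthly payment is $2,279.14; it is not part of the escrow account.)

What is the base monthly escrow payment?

Windstorm insurance = $2,109.24/yr
School district tax = $5,984.28/yr
Hazard insurance = $1,024.08/yr
Flood insurance = $1,055.52/yr
Annual escrow total = $2,109.24 + $5,984.28 + $1,024.08 + $1,055.52 = $10,173.12
Monthly = $10,173.12 / 12 = $847.76

$847.76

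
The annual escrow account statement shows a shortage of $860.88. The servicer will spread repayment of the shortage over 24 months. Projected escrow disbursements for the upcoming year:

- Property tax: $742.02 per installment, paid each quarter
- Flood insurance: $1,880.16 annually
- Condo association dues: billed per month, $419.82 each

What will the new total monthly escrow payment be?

Property tax = $742.02 × 4 = $2,968.08 annually
Flood insurance = $1,880.16 annually
Condo association dues = $419.82 × 12 = $5,037.84 annually
Total per year = $2,968.08 + $1,880.16 + $5,037.84 = $9,886.08
Per month = $9,886.08 ÷ 12 = $823.84
Monthly shortage recovery: $860.88 ÷ 24 = $35.87
New monthly escrow = $823.84 + $35.87 = $859.71

$859.71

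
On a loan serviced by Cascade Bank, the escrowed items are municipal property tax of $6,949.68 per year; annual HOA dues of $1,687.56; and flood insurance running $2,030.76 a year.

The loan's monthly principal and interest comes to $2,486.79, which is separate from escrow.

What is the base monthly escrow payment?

$889.00

Municipal property tax — $6,949.68 per year
HOA dues — $1,687.56 per year
Flood insurance — $2,030.76 per year
Annual escrow total = $10,668.00
Monthly = $10,668.00 ÷ 12 = $889.00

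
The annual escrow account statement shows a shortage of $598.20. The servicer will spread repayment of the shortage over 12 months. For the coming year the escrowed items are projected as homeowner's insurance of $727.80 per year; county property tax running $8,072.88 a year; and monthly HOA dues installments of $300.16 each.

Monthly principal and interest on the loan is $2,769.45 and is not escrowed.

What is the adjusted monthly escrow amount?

Homeowner's insurance = $727.80 annually
County property tax = $8,072.88 annually
HOA dues = $300.16 × 12 = $3,601.92 annually
Yearly total = $727.80 + $8,072.88 + $3,601.92 = $12,402.60
Monthly = $12,402.60 ÷ 12 = $1,033.55
Shortage spread = $598.20 / 12 = $49.85/mo
New monthly escrow = $1,033.55 + $49.85 = $1,083.40

$1,083.40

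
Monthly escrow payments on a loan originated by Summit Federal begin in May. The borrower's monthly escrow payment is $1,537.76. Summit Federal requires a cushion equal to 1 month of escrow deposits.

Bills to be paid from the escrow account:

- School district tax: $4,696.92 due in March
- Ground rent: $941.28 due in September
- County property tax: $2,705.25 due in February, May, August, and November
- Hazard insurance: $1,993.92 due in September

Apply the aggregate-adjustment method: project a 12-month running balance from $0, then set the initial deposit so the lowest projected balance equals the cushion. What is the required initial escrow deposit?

Cushion = 1 × $1,537.76 = $1,537.76
Trial balance (start $0, +$1,537.76 each month, − disbursements):
  May: +$1,537.76 − $2,705.25 → -$1,167.49
  Jun: +$1,537.76 → $370.27
  Jul: +$1,537.76 → $1,908.03
  Aug: +$1,537.76 − $2,705.25 → $740.54
  Sep: +$1,537.76 − $2,935.20 → -$656.90
  Oct: +$1,537.76 → $880.86
  Nov: +$1,537.76 − $2,705.25 → -$286.63
  Dec: +$1,537.76 → $1,251.13
  Jan: +$1,537.76 → $2,788.89
  Feb: +$1,537.76 − $2,705.25 → $1,621.40
  Mar: +$1,537.76 − $4,696.92 → -$1,537.76
  Apr: +$1,537.76 → $0.00
Lowest trial balance = -$1,537.76 (Mar)
Initial deposit = cushion − low point = $1,537.76 − (-$1,537.76) = $3,075.52

$3,075.52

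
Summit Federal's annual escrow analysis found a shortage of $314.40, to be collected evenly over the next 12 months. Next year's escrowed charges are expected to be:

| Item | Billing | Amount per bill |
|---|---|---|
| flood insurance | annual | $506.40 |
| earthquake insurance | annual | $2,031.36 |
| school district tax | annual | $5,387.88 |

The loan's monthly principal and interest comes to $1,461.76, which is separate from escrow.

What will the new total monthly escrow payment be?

Flood insurance = $506.40 annually
Earthquake insurance = $2,031.36 annually
School district tax = $5,387.88 annually
Total per year = $7,925.64
Monthly = $7,925.64 ÷ 12 = $660.47
Monthly shortage recovery: $314.40 ÷ 12 = $26.20
New monthly escrow = $660.47 + $26.20 = $686.67

$686.67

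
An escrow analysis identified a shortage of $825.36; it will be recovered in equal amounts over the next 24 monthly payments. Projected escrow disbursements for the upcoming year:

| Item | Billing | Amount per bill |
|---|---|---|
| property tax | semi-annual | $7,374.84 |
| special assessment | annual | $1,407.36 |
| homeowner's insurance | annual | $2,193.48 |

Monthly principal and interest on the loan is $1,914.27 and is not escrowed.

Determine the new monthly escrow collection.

$1,563.60

Property tax = $7,374.84 × 2 = $14,749.68 per year
Special assessment = $1,407.36 per year
Homeowner's insurance = $2,193.48 per year
Combined annual = $18,350.52
Per month = $18,350.52 ÷ 12 = $1,529.21
Shortage spread = $825.36 ÷ 24 = $34.39/mo
Adjusted monthly = $1,529.21 + $34.39 = $1,563.60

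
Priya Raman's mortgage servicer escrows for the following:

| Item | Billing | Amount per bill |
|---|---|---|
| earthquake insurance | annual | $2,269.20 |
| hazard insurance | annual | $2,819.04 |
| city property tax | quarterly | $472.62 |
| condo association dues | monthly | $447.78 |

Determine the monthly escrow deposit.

$1,029.34

Earthquake insurance: $2,269.20
Hazard insurance: $2,819.04
City property tax: $472.62 × 4 = $1,890.48
Condo association dues: $447.78 × 12 = $5,373.36
Total annual escrow = $2,269.20 + $2,819.04 + $1,890.48 + $5,373.36 = $12,352.08
Monthly escrow = $12,352.08 ÷ 12 = $1,029.34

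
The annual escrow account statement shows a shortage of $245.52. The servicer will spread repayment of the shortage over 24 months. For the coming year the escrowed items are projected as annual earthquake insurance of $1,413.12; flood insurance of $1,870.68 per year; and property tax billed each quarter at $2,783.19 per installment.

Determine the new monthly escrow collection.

Earthquake insurance: $1,413.12 per year
Flood insurance: $1,870.68 per year
Property tax: $2,783.19 × 4 = $11,132.76 per year
Annual escrow total = $14,416.56
Monthly escrow = $14,416.56 / 12 = $1,201.38
Shortage spread = $245.52 / 24 = $10.23/mo
Adjusted monthly = $1,201.38 + $10.23 = $1,211.61

$1,211.61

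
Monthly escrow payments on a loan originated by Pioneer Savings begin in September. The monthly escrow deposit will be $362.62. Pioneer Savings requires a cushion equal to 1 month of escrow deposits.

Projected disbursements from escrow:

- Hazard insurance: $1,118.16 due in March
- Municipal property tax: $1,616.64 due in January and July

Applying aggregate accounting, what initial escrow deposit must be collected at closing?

$725.24

Cushion = 1 × $362.62 = $362.62
Trial balance (start $0, +$362.62 each month, − disbursements):
  Sep: +$362.62 → $362.62
  Oct: +$362.62 → $725.24
  Nov: +$362.62 → $1,087.86
  Dec: +$362.62 → $1,450.48
  Jan: +$362.62 − $1,616.64 → $196.46
  Feb: +$362.62 → $559.08
  Mar: +$362.62 − $1,118.16 → -$196.46
  Apr: +$362.62 → $166.16
  May: +$362.62 → $528.78
  Jun: +$362.62 → $891.40
  Jul: +$362.62 − $1,616.64 → -$362.62
  Aug: +$362.62 → $0.00
Lowest trial balance = -$362.62 (Jul)
Initial deposit = cushion − low point = $362.62 − (-$362.62) = $725.24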